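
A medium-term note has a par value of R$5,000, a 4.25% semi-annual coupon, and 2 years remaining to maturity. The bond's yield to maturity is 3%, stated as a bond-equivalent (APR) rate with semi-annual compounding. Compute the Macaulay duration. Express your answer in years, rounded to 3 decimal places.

Periodic yield y = 0.015. Discount each cash flow and weight by its period:
  t   CF        PV=CF/(1+0.015)^t    t·PV
  1       106.25       104.6798       104.6798
  2       106.25       103.1328       206.2656
  3       106.25       101.6087       304.8260
  4     5,106.25     4,811.0282    19,244.1129
  Σ                  5,120.4495    19,859.8844
Price P = Σ PV = 5,120.4495.
Macaulay duration = Σ(t·PV) / P = 19,859.8844 / 5,120.4495 = 3.87854 half-year periods.
In years: 3.87854 / 2 = 1.93927 years.

1.939 years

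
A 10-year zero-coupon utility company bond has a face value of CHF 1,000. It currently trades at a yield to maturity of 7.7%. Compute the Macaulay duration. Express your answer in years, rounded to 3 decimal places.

10.000 years

A zero-coupon bond has a single cash flow at maturity, so its Macaulay duration equals its maturity: 10 years.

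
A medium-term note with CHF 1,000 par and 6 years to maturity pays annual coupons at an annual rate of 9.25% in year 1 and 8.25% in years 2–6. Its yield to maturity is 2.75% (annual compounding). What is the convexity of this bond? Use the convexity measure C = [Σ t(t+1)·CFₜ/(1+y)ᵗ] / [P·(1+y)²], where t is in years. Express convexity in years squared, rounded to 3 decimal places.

With y = 0.0275:
  t   CF        PV=CF/(1+0.0275)^t    t·PV        t(t+1)·PV
  1        92.50        90.0243        90.0243         180.0487
  2        82.50        78.1430       156.2861         468.8582
  3        82.50        76.0516       228.1549         912.6194
  4        82.50        74.0162       296.0647       1,480.3235
  5        82.50        72.0352       360.1760       2,161.0561
  6     1,082.50       919.8922     5,519.3530      38,635.4711
  Σ                  1,310.1625     6,650.0590      43,838.3770
P = 1,310.1625.
Convexity = Σ t(t+1)·PV / [P·(1+y)²] = 43,838.3770 / (1,310.1625 × 1.055756) = 31.69317.

31.693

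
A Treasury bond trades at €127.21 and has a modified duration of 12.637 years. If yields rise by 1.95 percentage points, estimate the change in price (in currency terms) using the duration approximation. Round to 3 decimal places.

-€31.347

Duration approximation: ΔP/P ≈ -D_mod · Δy = -12.637 × (+0.0195) = -0.2464215.
ΔP ≈ 127.21 × (-0.2464215) = -31.347279015.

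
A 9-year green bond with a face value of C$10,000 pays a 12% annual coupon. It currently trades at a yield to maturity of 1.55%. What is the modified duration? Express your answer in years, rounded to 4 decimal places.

6.7022 years

Periodic yield y = 0.0155. First find Macaulay duration:
  t   CF        PV=CF/(1+0.0155)^t    t·PV
  1     1,200.00     1,181.6839     1,181.6839
  2     1,200.00     1,163.6474     2,327.2947
  3     1,200.00     1,145.8861     3,437.6584
  4     1,200.00     1,128.3960     4,513.5840
  5     1,200.00     1,111.1728     5,555.8641
  6     1,200.00     1,094.2125     6,565.2751
  7     1,200.00     1,077.5111     7,542.5777
  8     1,200.00     1,061.0646     8,488.5168
  9    11,200.00     9,752.1118    87,769.0065
  Σ                 18,715.6863   127,381.4611
P = 18,715.6863; Macaulay duration = 127,381.4611 / 18,715.6863 = 6.80613 years.
Modified duration = D_Mac / (1 + y) = 6.80613 / 1.0155 = 6.70225 years.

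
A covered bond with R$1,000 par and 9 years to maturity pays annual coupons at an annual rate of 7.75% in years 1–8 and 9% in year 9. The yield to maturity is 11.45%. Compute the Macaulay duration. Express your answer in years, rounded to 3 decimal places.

6.527 years

Periodic yield y = 0.1145. Discount each cash flow and weight by its year:
  t   CF        PV=CF/(1+0.1145)^t    t·PV
  1        77.50        69.5379        69.5379
  2        77.50        62.3938       124.7876
  3        77.50        55.9837       167.9511
  4        77.50        50.2321       200.9284
  5        77.50        45.0714       225.3572
  6        77.50        40.4409       242.6457
  7        77.50        36.2862       254.0032
  8        77.50        32.5583       260.4660
  9     1,090.00       410.8713     3,697.8420
  Σ                    803.3757     5,243.5191
Price P = Σ PV = 803.3757.
Macaulay duration = Σ(t·PV) / P = 5,243.5191 / 803.3757 = 6.52686 years.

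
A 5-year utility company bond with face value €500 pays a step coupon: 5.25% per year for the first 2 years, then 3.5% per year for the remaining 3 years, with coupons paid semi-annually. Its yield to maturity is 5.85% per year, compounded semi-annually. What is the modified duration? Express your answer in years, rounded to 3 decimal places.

4.360 years

Periodic yield y = 0.02925. First find Macaulay duration:
  t   CF        PV=CF/(1+0.02925)^t    t·PV
  1       13.125        12.7520        12.7520
  2       13.125        12.3896        24.7792
  3       13.125        12.0375        36.1125
  4       13.125        11.6954        46.7817
  5        8.750         7.5754        37.8768
  6        8.750         7.3601        44.1605
  7        8.750         7.1509        50.0564
  8        8.750         6.9477        55.5816
  9        8.750         6.7503        60.7523
  10     508.750       381.3253     3,813.2534
  Σ                    465.9842     4,182.1065
P = 465.9842; Macaulay duration = 4,182.1065 / 465.9842 = 8.97478 half-year periods = 4.48739 years.
Modified duration = D_Mac / (1 + y) = 4.48739 / 1.02925 = 4.35986 years.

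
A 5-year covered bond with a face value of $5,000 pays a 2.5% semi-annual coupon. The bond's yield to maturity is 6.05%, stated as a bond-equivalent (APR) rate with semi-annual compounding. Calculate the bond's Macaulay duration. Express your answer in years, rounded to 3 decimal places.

Periodic yield y = 0.03025. Discount each cash flow and weight by its period:
  t   CF        PV=CF/(1+0.03025)^t    t·PV
  1        62.50        60.6649        60.6649
  2        62.50        58.8837       117.7673
  3        62.50        57.1547       171.4642
  4        62.50        55.4766       221.9062
  5        62.50        53.8477       269.2383
  6        62.50        52.2666       313.5996
  7        62.50        50.7320       355.1237
  8        62.50        49.2424       393.9390
  9        62.50        47.7965       430.1688
  10    5,062.50     3,757.8445    37,578.4449
  Σ                  4,243.9095    39,912.3171
Price P = Σ PV = 4,243.9095.
Macaulay duration = Σ(t·PV) / P = 39,912.3171 / 4,243.9095 = 9.40461 half-year periods.
In years: 9.40461 / 2 = 4.70231 years.

4.702 years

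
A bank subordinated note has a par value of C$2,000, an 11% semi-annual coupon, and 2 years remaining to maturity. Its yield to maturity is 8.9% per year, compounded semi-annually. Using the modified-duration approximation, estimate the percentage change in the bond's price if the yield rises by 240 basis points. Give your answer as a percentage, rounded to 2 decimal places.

-4.26%

Periodic yield y = 0.0445. Modified duration first:
  t   CF        PV=CF/(1+0.0445)^t    t·PV
  1       110.00       105.3135       105.3135
  2       110.00       100.8268       201.6535
  3       110.00        96.5311       289.5934
  4     2,110.00     1,772.7548     7,091.0193
  Σ                  2,075.4263     7,687.5798
P = 2,075.4263; D_Mac = 3.70410 half-year periods = 1.85205 yrs; D_mod = 1.85205/(1+0.0445) = 1.77314 yrs.
ΔP/P ≈ -D_mod · Δy = -1.77314 × (+0.024) = -0.042555 = -4.2555%.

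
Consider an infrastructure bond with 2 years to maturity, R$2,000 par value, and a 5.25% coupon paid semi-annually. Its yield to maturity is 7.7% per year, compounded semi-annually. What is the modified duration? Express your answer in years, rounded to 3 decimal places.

Periodic yield y = 0.0385. First find Macaulay duration:
  t   CF        PV=CF/(1+0.0385)^t    t·PV
  1        52.50        50.5537        50.5537
  2        52.50        48.6795        97.3590
  3        52.50        46.8748       140.6245
  4     2,052.50     1,764.6442     7,058.5770
  Σ                  1,910.7523     7,347.1142
P = 1,910.7523; Macaulay duration = 7,347.1142 / 1,910.7523 = 3.84514 half-year periods = 1.92257 years.
Modified duration = D_Mac / (1 + y) = 1.92257 / 1.0385 = 1.85130 years.

1.851 years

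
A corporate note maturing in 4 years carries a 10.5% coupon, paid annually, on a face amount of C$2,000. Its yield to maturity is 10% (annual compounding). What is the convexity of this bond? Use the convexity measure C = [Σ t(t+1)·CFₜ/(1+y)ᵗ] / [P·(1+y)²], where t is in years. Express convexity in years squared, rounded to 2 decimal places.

With y = 0.1:
  t   CF        PV=CF/(1+0.1)^t    t·PV        t(t+1)·PV
  1       210.00       190.9091       190.9091         381.8182
  2       210.00       173.5537       347.1074       1,041.3223
  3       210.00       157.7761       473.3283       1,893.3133
  4     2,210.00     1,509.4597     6,037.8389      30,189.1947
  Σ                  2,031.6987     7,049.1838      33,505.6485
P = 2,031.6987.
Convexity = Σ t(t+1)·PV / [P·(1+y)²] = 33,505.6485 / (2,031.6987 × 1.210000) = 13.62929.

13.63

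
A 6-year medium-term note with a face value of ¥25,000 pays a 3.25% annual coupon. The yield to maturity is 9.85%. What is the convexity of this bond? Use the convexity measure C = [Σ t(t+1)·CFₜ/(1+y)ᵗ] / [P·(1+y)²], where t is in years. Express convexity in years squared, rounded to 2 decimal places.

30.58

With y = 0.0985:
  t   CF        PV=CF/(1+0.0985)^t    t·PV        t(t+1)·PV
  1       812.50       739.6450       739.6450       1,479.2899
  2       812.50       673.3227     1,346.6454       4,039.9361
  3       812.50       612.9474     1,838.8421       7,355.3684
  4       812.50       557.9858     2,231.9431      11,159.7154
  5       812.50       507.9525     2,539.7623      15,238.5736
  6    25,812.50    14,690.2674    88,141.6045     616,991.2313
  Σ                 17,782.1207    96,838.4423     656,264.1148
P = 17,782.1207.
Convexity = Σ t(t+1)·PV / [P·(1+y)²] = 656,264.1148 / (17,782.1207 × 1.206702) = 30.58405.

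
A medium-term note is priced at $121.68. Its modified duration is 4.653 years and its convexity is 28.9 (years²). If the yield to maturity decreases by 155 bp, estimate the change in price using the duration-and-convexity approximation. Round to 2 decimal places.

Duration effect: -D_mod·Δy = -4.653 × (-0.0155) = +0.0721215
Convexity effect: ½·C·(Δy)² = 0.5 × 28.9 × (-0.0155)² = +0.0034716125
ΔP/P ≈ +0.0721215 + 0.0034716125 = +0.0755931125
ΔP ≈ 121.68 × (+0.0755931125) = +9.198169929.

+$9.20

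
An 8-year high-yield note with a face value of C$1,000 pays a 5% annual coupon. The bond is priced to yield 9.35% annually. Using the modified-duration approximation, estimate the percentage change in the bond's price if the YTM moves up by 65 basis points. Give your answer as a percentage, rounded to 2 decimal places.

Periodic yield y = 0.0935. Modified duration first:
  t   CF        PV=CF/(1+0.0935)^t    t·PV
  1        50.00        45.7247        45.7247
  2        50.00        41.8150        83.6301
  3        50.00        38.2396       114.7189
  4        50.00        34.9699       139.8797
  5        50.00        31.9798       159.8991
  6        50.00        29.2454       175.4723
  7        50.00        26.7447       187.2132
  8     1,050.00       513.6165     4,108.9323
  Σ                    762.3358     5,015.4704
P = 762.3358; D_Mac = 6.57908 yrs; D_mod = 6.57908/(1+0.0935) = 6.01654 yrs.
ΔP/P ≈ -D_mod · Δy = -6.01654 × (+0.0065) = -0.039107 = -3.9107%.

-3.91%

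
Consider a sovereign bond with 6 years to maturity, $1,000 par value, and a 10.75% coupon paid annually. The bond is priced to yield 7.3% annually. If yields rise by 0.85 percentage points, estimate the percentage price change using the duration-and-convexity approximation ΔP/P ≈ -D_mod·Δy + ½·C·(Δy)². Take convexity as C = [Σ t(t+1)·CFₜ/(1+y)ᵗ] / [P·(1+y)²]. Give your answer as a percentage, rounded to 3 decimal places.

-3.720%

With y = 0.073:
  t   CF        PV=CF/(1+0.073)^t    t·PV        t(t+1)·PV
  1       107.50       100.1864       100.1864         200.3728
  2       107.50        93.3704       186.7407         560.2221
  3       107.50        87.0180       261.0541       1,044.2165
  4       107.50        81.0979       324.3916       1,621.9579
  5       107.50        75.5805       377.9026       2,267.4155
  6     1,107.50       725.6804     4,354.0825      30,478.5775
  Σ                  1,162.9336     5,604.3579      36,172.7623
P = 1,162.9336; D_Mac = 4.81916 yrs; D_mod = 4.49129 yrs; C = 27.01639.
Duration effect: -4.49129 × (+0.0085) = -0.038176
Convexity effect: 0.5 × 27.01639 × (0.0085)² = +0.0009760
ΔP/P ≈ -0.038176 + 0.0009760 = -0.037200 = -3.7200%.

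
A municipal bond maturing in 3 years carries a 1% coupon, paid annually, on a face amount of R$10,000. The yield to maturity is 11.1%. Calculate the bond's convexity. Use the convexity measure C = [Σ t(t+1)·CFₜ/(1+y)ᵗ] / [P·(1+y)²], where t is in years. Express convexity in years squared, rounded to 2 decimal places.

9.57

With y = 0.111:
  t   CF        PV=CF/(1+0.111)^t    t·PV        t(t+1)·PV
  1       100.00        90.0090        90.0090         180.0180
  2       100.00        81.0162       162.0324         486.0972
  3    10,100.00     7,365.1093    22,095.3279      88,381.3117
  Σ                  7,536.1345    22,347.3693      89,047.4270
P = 7,536.1345.
Convexity = Σ t(t+1)·PV / [P·(1+y)²] = 89,047.4270 / (7,536.1345 × 1.234321) = 9.57292.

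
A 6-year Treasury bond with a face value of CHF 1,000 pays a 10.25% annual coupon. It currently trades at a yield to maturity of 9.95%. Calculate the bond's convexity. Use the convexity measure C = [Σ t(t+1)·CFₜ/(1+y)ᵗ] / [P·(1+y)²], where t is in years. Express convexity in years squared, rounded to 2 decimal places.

With y = 0.0995:
  t   CF        PV=CF/(1+0.0995)^t    t·PV        t(t+1)·PV
  1       102.50        93.2242        93.2242         186.4484
  2       102.50        84.7878       169.5756         508.7268
  3       102.50        77.1149       231.3446         925.3785
  4       102.50        70.1363       280.5453       1,402.7263
  5       102.50        63.7893       318.9464       1,913.6784
  6     1,102.50       624.0325     3,744.1949      26,209.3642
  Σ                  1,013.0849     4,837.8310      31,146.3226
P = 1,013.0849.
Convexity = Σ t(t+1)·PV / [P·(1+y)²] = 31,146.3226 / (1,013.0849 × 1.208900) = 25.43141.

25.43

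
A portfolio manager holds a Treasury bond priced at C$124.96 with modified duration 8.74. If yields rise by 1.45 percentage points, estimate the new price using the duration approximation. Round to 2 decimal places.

Duration approximation: ΔP/P ≈ -D_mod · Δy = -8.74 × (+0.0145) = -0.126730.
New price ≈ 124.96 × (1 - 0.126730) = 109.1238192.

C$109.12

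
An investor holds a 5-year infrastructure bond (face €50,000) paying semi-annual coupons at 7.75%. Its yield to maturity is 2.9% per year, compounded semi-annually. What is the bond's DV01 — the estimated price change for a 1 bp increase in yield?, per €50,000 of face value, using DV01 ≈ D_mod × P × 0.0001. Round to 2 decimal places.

€26.09

Periodic yield y = 0.0145.
  t   CF        PV=CF/(1+0.0145)^t    t·PV
  1     1,937.50     1,909.8078     1,909.8078
  2     1,937.50     1,882.5114     3,765.0227
  3     1,937.50     1,855.6051     5,566.8153
  4     1,937.50     1,829.0834     7,316.3336
  5     1,937.50     1,802.9407     9,014.7037
  6     1,937.50     1,777.1718    10,663.0305
  7     1,937.50     1,751.7711    12,262.3975
  8     1,937.50     1,726.7334    13,813.8675
  9     1,937.50     1,702.0537    15,318.4830
  10   51,937.50    44,973.8977   449,738.9767
  Σ                 61,211.5760   529,369.4385
P = 61,211.5760; D_Mac = 8.64819 half-year periods = 4.32410 yrs; D_mod = 4.26229 yrs.
DV01 ≈ 4.26229 × 61,211.5760 × 0.0001 = 26.090165.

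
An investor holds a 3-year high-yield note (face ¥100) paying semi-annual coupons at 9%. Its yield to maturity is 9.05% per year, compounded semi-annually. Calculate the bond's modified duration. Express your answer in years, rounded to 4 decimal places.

2.5781 years

Periodic yield y = 0.04525. First find Macaulay duration:
  t   CF        PV=CF/(1+0.04525)^t    t·PV
  1         4.50         4.3052         4.3052
  2         4.50         4.1188         8.2376
  3         4.50         3.9405        11.8215
  4         4.50         3.7699        15.0797
  5         4.50         3.6067        18.0336
  6       104.50        80.1300       480.7801
  Σ                     99.8712       538.2577
P = 99.8712; Macaulay duration = 538.2577 / 99.8712 = 5.38952 half-year periods = 2.69476 years.
Modified duration = D_Mac / (1 + y) = 2.69476 / 1.04525 = 2.57810 years.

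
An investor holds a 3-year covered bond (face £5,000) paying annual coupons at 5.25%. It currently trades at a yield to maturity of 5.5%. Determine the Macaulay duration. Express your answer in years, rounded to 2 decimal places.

Periodic yield y = 0.055. Discount each cash flow and weight by its year:
  t   CF        PV=CF/(1+0.055)^t    t·PV
  1       262.50       248.8152       248.8152
  2       262.50       235.8438       471.6875
  3     5,262.50     4,481.6169    13,444.8507
  Σ                  4,966.2758    14,165.3534
Price P = Σ PV = 4,966.2758.
Macaulay duration = Σ(t·PV) / P = 14,165.3534 / 4,966.2758 = 2.85231 years.

2.85 years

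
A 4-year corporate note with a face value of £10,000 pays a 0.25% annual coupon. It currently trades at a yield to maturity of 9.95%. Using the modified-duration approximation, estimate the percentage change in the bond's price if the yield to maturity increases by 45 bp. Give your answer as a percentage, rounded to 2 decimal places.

Periodic yield y = 0.0995. Modified duration first:
  t   CF        PV=CF/(1+0.0995)^t    t·PV
  1        25.00        22.7376        22.7376
  2        25.00        20.6800        41.3599
  3        25.00        18.8085        56.4255
  4    10,025.00     6,859.6735    27,438.6941
  Σ                  6,921.8996    27,559.2171
P = 6,921.8996; D_Mac = 3.98145 yrs; D_mod = 3.98145/(1+0.0995) = 3.62115 yrs.
ΔP/P ≈ -D_mod · Δy = -3.62115 × (+0.0045) = -0.016295 = -1.6295%.

-1.63%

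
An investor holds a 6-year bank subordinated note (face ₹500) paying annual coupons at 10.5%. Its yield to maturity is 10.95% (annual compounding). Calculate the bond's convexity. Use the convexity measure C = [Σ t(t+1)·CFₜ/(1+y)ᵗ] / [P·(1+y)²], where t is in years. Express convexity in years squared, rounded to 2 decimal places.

With y = 0.1095:
  t   CF        PV=CF/(1+0.1095)^t    t·PV        t(t+1)·PV
  1        52.50        47.3186        47.3186          94.6372
  2        52.50        42.6486        85.2972         255.8915
  3        52.50        38.4395       115.3184         461.2736
  4        52.50        34.6458       138.5830         692.9152
  5        52.50        31.2265       156.1323         936.7938
  6       552.50       296.1887     1,777.1320      12,439.9242
  Σ                    490.4676     2,319.7816      14,881.4356
P = 490.4676.
Convexity = Σ t(t+1)·PV / [P·(1+y)²] = 14,881.4356 / (490.4676 × 1.230990) = 24.64790.

24.65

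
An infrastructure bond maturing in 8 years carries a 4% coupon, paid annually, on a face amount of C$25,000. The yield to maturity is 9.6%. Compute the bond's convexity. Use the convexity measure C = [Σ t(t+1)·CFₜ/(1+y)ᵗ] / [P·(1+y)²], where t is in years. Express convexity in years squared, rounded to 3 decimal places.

With y = 0.096:
  t   CF        PV=CF/(1+0.096)^t    t·PV        t(t+1)·PV
  1     1,000.00       912.4088       912.4088       1,824.8175
  2     1,000.00       832.4897     1,664.9795       4,994.9385
  3     1,000.00       759.5709     2,278.7128       9,114.8512
  4     1,000.00       693.0392     2,772.1567      13,860.7835
  5     1,000.00       632.3350     3,161.6751      18,970.0504
  6     1,000.00       576.9480     3,461.6880      24,231.8162
  7     1,000.00       526.4124     3,684.8869      29,479.0951
  8    26,000.00    12,487.8857    99,903.0855     899,127.7699
  Σ                 17,421.0897   117,839.5933   1,001,604.1222
P = 17,421.0897.
Convexity = Σ t(t+1)·PV / [P·(1+y)²] = 1,001,604.1222 / (17,421.0897 × 1.201216) = 47.86297.

47.863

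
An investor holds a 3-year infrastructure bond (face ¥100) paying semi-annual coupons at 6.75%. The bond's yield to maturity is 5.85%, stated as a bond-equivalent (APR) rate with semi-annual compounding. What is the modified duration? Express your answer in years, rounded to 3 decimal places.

Periodic yield y = 0.02925. First find Macaulay duration:
  t   CF        PV=CF/(1+0.02925)^t    t·PV
  1        3.375         3.2791         3.2791
  2        3.375         3.1859         6.3718
  3        3.375         3.0954         9.2861
  4        3.375         3.0074        12.0296
  5        3.375         2.9219        14.6096
  6      103.375        86.9541       521.7248
  Σ                    102.4438       567.3010
P = 102.4438; Macaulay duration = 567.3010 / 102.4438 = 5.53768 half-year periods = 2.76884 years.
Modified duration = D_Mac / (1 + y) = 2.76884 / 1.02925 = 2.69015 years.

2.690 years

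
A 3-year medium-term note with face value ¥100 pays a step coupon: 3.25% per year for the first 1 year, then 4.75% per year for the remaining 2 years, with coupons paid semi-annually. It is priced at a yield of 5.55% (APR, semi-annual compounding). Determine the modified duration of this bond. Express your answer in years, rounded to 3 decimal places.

2.783 years

Periodic yield y = 0.02775. First find Macaulay duration:
  t   CF        PV=CF/(1+0.02775)^t    t·PV
  1        1.625         1.5811         1.5811
  2        1.625         1.5384         3.0769
  3        2.375         2.1878         6.5633
  4        2.375         2.1287         8.5148
  5        2.375         2.0712        10.3561
  6      102.375        86.8698       521.2190
  Σ                     96.3771       551.3112
P = 96.3771; Macaulay duration = 551.3112 / 96.3771 = 5.72036 half-year periods = 2.86018 years.
Modified duration = D_Mac / (1 + y) = 2.86018 / 1.02775 = 2.78295 years.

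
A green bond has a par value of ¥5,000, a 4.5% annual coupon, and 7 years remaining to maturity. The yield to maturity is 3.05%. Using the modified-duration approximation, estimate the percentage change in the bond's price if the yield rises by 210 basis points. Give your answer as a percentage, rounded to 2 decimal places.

-12.63%

Periodic yield y = 0.0305. Modified duration first:
  t   CF        PV=CF/(1+0.0305)^t    t·PV
  1       225.00       218.3406       218.3406
  2       225.00       211.8783       423.7566
  3       225.00       205.6073       616.8219
  4       225.00       199.5219       798.0875
  5       225.00       193.6166       968.0829
  6       225.00       187.8861     1,127.3163
  7     5,225.00     4,233.9948    29,637.9637
  Σ                  5,450.8456    33,790.3696
P = 5,450.8456; D_Mac = 6.19911 yrs; D_mod = 6.19911/(1+0.0305) = 6.01563 yrs.
ΔP/P ≈ -D_mod · Δy = -6.01563 × (+0.021) = -0.126328 = -12.6328%.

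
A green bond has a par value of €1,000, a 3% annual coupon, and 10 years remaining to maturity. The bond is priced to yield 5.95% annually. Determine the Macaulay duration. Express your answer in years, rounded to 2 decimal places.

Periodic yield y = 0.0595. Discount each cash flow and weight by its year:
  t   CF        PV=CF/(1+0.0595)^t    t·PV
  1        30.00        28.3152        28.3152
  2        30.00        26.7251        53.4502
  3        30.00        25.2243        75.6728
  4        30.00        23.8077        95.2308
  5        30.00        22.4707       112.3535
  6        30.00        21.2088       127.2526
  7        30.00        20.0177       140.1240
  8        30.00        18.8935       151.1484
  9        30.00        17.8325       160.4926
  10    1,030.00       577.8666     5,778.6663
  Σ                    782.3622     6,722.7064
Price P = Σ PV = 782.3622.
Macaulay duration = Σ(t·PV) / P = 6,722.7064 / 782.3622 = 8.59283 years.

8.59 years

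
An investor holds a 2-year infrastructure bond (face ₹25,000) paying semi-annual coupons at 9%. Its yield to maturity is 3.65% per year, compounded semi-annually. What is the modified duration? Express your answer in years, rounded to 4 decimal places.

1.8474 years

Periodic yield y = 0.01825. First find Macaulay duration:
  t   CF        PV=CF/(1+0.01825)^t    t·PV
  1     1,125.00     1,104.8367     1,104.8367
  2     1,125.00     1,085.0348     2,170.0697
  3     1,125.00     1,065.5879     3,196.7636
  4    26,125.00    24,301.8102    97,207.2407
  Σ                 27,557.2696   103,678.9107
P = 27,557.2696; Macaulay duration = 103,678.9107 / 27,557.2696 = 3.76231 half-year periods = 1.88115 years.
Modified duration = D_Mac / (1 + y) = 1.88115 / 1.01825 = 1.84744 years.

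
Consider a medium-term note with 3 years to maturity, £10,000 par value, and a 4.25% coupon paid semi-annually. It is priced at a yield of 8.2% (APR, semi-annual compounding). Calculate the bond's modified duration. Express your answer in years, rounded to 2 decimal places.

2.73 years

Periodic yield y = 0.041. First find Macaulay duration:
  t   CF        PV=CF/(1+0.041)^t    t·PV
  1       212.50       204.1306       204.1306
  2       212.50       196.0909       392.1818
  3       212.50       188.3678       565.1035
  4       212.50       180.9489       723.7957
  5       212.50       173.8222       869.1111
  6    10,212.50     8,024.6794    48,148.0766
  Σ                  8,968.0400    50,902.3994
P = 8,968.0400; Macaulay duration = 50,902.3994 / 8,968.0400 = 5.67598 half-year periods = 2.83799 years.
Modified duration = D_Mac / (1 + y) = 2.83799 / 1.041 = 2.72621 years.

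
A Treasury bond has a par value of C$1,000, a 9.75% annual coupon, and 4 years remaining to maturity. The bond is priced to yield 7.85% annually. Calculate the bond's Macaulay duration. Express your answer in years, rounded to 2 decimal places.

Periodic yield y = 0.0785. Discount each cash flow and weight by its year:
  t   CF        PV=CF/(1+0.0785)^t    t·PV
  1        97.50        90.4033        90.4033
  2        97.50        83.8232       167.6464
  3        97.50        77.7220       233.1661
  4     1,097.50       811.1925     3,244.7700
  Σ                  1,063.1411     3,735.9859
Price P = Σ PV = 1,063.1411.
Macaulay duration = Σ(t·PV) / P = 3,735.9859 / 1,063.1411 = 3.51410 years.

3.51 years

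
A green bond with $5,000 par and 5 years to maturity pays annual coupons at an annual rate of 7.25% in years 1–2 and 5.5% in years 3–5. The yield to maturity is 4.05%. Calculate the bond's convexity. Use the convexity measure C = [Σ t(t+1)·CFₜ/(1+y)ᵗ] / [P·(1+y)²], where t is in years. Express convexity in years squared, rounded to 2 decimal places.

23.58

With y = 0.0405:
  t   CF        PV=CF/(1+0.0405)^t    t·PV        t(t+1)·PV
  1       362.50       348.3902       348.3902         696.7804
  2       362.50       334.8296       669.6592       2,008.9776
  3       275.00       244.1217       732.3652       2,929.4608
  4       275.00       234.6196       938.4785       4,692.3927
  5     5,275.00     4,325.2582    21,626.2912     129,757.7469
  Σ                  5,487.2194    24,315.1843     140,085.3584
P = 5,487.2194.
Convexity = Σ t(t+1)·PV / [P·(1+y)²] = 140,085.3584 / (5,487.2194 × 1.082640) = 23.58068.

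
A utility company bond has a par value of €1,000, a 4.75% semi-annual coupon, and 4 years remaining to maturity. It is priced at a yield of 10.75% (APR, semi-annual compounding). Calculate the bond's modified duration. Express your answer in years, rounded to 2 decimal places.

Periodic yield y = 0.05375. First find Macaulay duration:
  t   CF        PV=CF/(1+0.05375)^t    t·PV
  1        23.75        22.5386        22.5386
  2        23.75        21.3889        42.7778
  3        23.75        20.2979        60.8937
  4        23.75        19.2625        77.0501
  5        23.75        18.2800        91.3999
  6        23.75        17.3475       104.0853
  7        23.75        16.4627       115.2388
  8     1,023.75       673.4312     5,387.4494
  Σ                    809.0092     5,901.4334
P = 809.0092; Macaulay duration = 5,901.4334 / 809.0092 = 7.29464 half-year periods = 3.64732 years.
Modified duration = D_Mac / (1 + y) = 3.64732 / 1.05375 = 3.46128 years.

3.46 years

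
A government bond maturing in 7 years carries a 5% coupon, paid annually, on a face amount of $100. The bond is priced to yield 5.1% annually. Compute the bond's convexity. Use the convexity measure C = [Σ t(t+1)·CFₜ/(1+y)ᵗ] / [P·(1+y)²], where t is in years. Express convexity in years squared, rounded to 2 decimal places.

41.83

With y = 0.051:
  t   CF        PV=CF/(1+0.051)^t    t·PV        t(t+1)·PV
  1         5.00         4.7574         4.7574           9.5147
  2         5.00         4.5265         9.0530          27.1591
  3         5.00         4.3069        12.9206          51.6825
  4         5.00         4.0979        16.3915          81.9576
  5         5.00         3.8990        19.4951         116.9709
  6         5.00         3.7098        22.2590         155.8128
  7       105.00        74.1260       518.8817       4,151.0533
  Σ                     99.4235       603.7583       4,594.1509
P = 99.4235.
Convexity = Σ t(t+1)·PV / [P·(1+y)²] = 4,594.1509 / (99.4235 × 1.104601) = 41.83223.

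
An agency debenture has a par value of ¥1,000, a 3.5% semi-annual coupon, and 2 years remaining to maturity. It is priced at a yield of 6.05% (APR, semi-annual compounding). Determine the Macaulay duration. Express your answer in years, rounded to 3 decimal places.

1.948 years

Periodic yield y = 0.03025. Discount each cash flow and weight by its period:
  t   CF        PV=CF/(1+0.03025)^t    t·PV
  1        17.50        16.9862        16.9862
  2        17.50        16.4874        32.9748
  3        17.50        16.0033        48.0100
  4     1,017.50       903.1584     3,612.6336
  Σ                    952.6353     3,710.6046
Price P = Σ PV = 952.6353.
Macaulay duration = Σ(t·PV) / P = 3,710.6046 / 952.6353 = 3.89509 half-year periods.
In years: 3.89509 / 2 = 1.94755 years.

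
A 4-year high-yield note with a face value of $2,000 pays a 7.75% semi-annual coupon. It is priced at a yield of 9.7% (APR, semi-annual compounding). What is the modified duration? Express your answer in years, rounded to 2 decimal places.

Periodic yield y = 0.0485. First find Macaulay duration:
  t   CF        PV=CF/(1+0.0485)^t    t·PV
  1        77.50        73.9151        73.9151
  2        77.50        70.4961       140.9921
  3        77.50        67.2352       201.7055
  4        77.50        64.1251       256.5003
  5        77.50        61.1589       305.7944
  6        77.50        58.3299       349.9793
  7        77.50        55.6317       389.4222
  8     2,077.50     1,422.3077    11,378.4614
  Σ                  1,873.1996    13,096.7703
P = 1,873.1996; Macaulay duration = 13,096.7703 / 1,873.1996 = 6.99166 half-year periods = 3.49583 years.
Modified duration = D_Mac / (1 + y) = 3.49583 / 1.0485 = 3.33412 years.

3.33 years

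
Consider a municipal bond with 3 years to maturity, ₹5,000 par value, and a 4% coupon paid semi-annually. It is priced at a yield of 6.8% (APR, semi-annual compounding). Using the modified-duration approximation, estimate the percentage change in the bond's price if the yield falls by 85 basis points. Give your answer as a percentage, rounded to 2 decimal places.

+2.34%

Periodic yield y = 0.034. Modified duration first:
  t   CF        PV=CF/(1+0.034)^t    t·PV
  1       100.00        96.7118        96.7118
  2       100.00        93.5317       187.0634
  3       100.00        90.4562       271.3686
  4       100.00        87.4818       349.9273
  5       100.00        84.6052       423.0262
  6     5,100.00     4,172.9862    25,037.9169
  Σ                  4,625.7730    26,366.0143
P = 4,625.7730; D_Mac = 5.69981 half-year periods = 2.84990 yrs; D_mod = 2.84990/(1+0.034) = 2.75619 yrs.
ΔP/P ≈ -D_mod · Δy = -2.75619 × (-0.0085) = +0.023428 = +2.3428%.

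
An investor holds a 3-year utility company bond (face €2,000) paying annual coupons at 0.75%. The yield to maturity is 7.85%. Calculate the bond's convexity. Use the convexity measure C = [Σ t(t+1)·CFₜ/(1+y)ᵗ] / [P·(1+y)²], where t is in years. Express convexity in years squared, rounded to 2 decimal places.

10.20

With y = 0.0785:
  t   CF        PV=CF/(1+0.0785)^t    t·PV        t(t+1)·PV
  1        15.00        13.9082        13.9082          27.8164
  2        15.00        12.8959        25.7918          77.3753
  3     2,015.00     1,606.2554     4,818.7662      19,275.0649
  Σ                  1,633.0595     4,858.4662      19,380.2566
P = 1,633.0595.
Convexity = Σ t(t+1)·PV / [P·(1+y)²] = 19,380.2566 / (1,633.0595 × 1.163162) = 10.20275.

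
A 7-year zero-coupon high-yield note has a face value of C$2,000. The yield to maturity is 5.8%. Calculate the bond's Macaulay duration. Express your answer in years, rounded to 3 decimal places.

7.000 years

A zero-coupon bond has a single cash flow at maturity, so its Macaulay duration equals its maturity: 7 years.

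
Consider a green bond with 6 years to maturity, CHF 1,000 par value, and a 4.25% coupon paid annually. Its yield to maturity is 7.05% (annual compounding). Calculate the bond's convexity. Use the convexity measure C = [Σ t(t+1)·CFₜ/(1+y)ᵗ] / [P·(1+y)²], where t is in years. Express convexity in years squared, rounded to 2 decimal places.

31.58

With y = 0.0705:
  t   CF        PV=CF/(1+0.0705)^t    t·PV        t(t+1)·PV
  1        42.50        39.7011        39.7011          79.4021
  2        42.50        37.0865        74.1730         222.5189
  3        42.50        34.6441       103.9322         415.7288
  4        42.50        32.3625       129.4501         647.2503
  5        42.50        30.2312       151.1561         906.9364
  6     1,042.50       692.7173     4,156.3038      29,094.1266
  Σ                    866.7426     4,654.7162      31,365.9631
P = 866.7426.
Convexity = Σ t(t+1)·PV / [P·(1+y)²] = 31,365.9631 / (866.7426 × 1.145970) = 31.57876.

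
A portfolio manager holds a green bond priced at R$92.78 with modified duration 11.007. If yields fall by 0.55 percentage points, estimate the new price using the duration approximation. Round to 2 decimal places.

R$98.40

Duration approximation: ΔP/P ≈ -D_mod · Δy = -11.007 × (-0.0055) = +0.0605385.
New price ≈ 92.78 × (1 + 0.0605385) = 98.39676203.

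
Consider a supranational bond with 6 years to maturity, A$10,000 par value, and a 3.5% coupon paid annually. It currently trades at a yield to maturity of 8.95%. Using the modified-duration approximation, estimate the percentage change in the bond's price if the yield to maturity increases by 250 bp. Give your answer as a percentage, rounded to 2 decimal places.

-12.45%

Periodic yield y = 0.0895. Modified duration first:
  t   CF        PV=CF/(1+0.0895)^t    t·PV
  1       350.00       321.2483       321.2483
  2       350.00       294.8584       589.7169
  3       350.00       270.6365       811.9094
  4       350.00       248.4043       993.6172
  5       350.00       227.9984     1,139.9922
  6    10,350.00     6,188.3796    37,130.2773
  Σ                  7,551.5255    40,986.7613
P = 7,551.5255; D_Mac = 5.42761 yrs; D_mod = 5.42761/(1+0.0895) = 4.98175 yrs.
ΔP/P ≈ -D_mod · Δy = -4.98175 × (+0.025) = -0.124544 = -12.4544%.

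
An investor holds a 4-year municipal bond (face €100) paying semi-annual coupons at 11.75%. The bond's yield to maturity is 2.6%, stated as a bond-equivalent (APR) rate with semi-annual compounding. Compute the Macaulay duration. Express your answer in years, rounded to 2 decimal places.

Periodic yield y = 0.013. Discount each cash flow and weight by its period:
  t   CF        PV=CF/(1+0.013)^t    t·PV
  1        5.875         5.7996         5.7996
  2        5.875         5.7252        11.4504
  3        5.875         5.6517        16.9551
  4        5.875         5.5792        22.3167
  5        5.875         5.5076        27.5379
  6        5.875         5.4369        32.6214
  7        5.875         5.3671        37.5699
  8      105.875        95.4812       763.8496
  Σ                    134.5485       918.1005
Price P = Σ PV = 134.5485.
Macaulay duration = Σ(t·PV) / P = 918.1005 / 134.5485 = 6.82357 half-year periods.
In years: 6.82357 / 2 = 3.41178 years.

3.41 years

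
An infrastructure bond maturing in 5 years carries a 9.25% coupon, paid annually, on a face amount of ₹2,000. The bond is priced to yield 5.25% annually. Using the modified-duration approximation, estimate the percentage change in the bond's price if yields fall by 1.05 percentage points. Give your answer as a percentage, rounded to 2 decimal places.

Periodic yield y = 0.0525. Modified duration first:
  t   CF        PV=CF/(1+0.0525)^t    t·PV
  1       185.00       175.7720       175.7720
  2       185.00       167.0042       334.0085
  3       185.00       158.6739       476.0216
  4       185.00       150.7590       603.0361
  5     2,185.00     1,691.7684     8,458.8422
  Σ                  2,343.9776    10,047.6804
P = 2,343.9776; D_Mac = 4.28659 yrs; D_mod = 4.28659/(1+0.0525) = 4.07277 yrs.
ΔP/P ≈ -D_mod · Δy = -4.07277 × (-0.0105) = +0.042764 = +4.2764%.

+4.28%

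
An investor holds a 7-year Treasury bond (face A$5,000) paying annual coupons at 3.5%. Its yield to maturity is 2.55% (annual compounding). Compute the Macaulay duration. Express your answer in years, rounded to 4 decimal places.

6.3513 years

Periodic yield y = 0.0255. Discount each cash flow and weight by its year:
  t   CF        PV=CF/(1+0.0255)^t    t·PV
  1       175.00       170.6485       170.6485
  2       175.00       166.4051       332.8103
  3       175.00       162.2673       486.8020
  4       175.00       158.2324       632.9296
  5       175.00       154.2978       771.4890
  6       175.00       150.4610       902.7662
  7     5,175.00     4,338.7108    30,370.9755
  Σ                  5,301.0229    33,668.4210
Price P = Σ PV = 5,301.0229.
Macaulay duration = Σ(t·PV) / P = 33,668.4210 / 5,301.0229 = 6.35131 years.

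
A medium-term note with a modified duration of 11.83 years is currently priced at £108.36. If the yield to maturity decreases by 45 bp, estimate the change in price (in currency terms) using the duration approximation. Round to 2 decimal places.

+£5.77

Duration approximation: ΔP/P ≈ -D_mod · Δy = -11.83 × (-0.0045) = +0.053235.
ΔP ≈ 108.36 × (+0.053235) = +5.7685446.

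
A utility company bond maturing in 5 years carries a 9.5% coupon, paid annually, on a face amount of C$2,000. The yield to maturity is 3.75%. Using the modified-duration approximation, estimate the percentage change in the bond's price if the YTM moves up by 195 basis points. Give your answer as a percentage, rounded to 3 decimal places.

-8.078%

Periodic yield y = 0.0375. Modified duration first:
  t   CF        PV=CF/(1+0.0375)^t    t·PV
  1       190.00       183.1325       183.1325
  2       190.00       176.5133       353.0266
  3       190.00       170.1333       510.3999
  4       190.00       163.9839       655.9356
  5     2,190.00     1,821.8121     9,109.0606
  Σ                  2,515.5751    10,811.5551
P = 2,515.5751; D_Mac = 4.29785 yrs; D_mod = 4.29785/(1+0.0375) = 4.14250 yrs.
ΔP/P ≈ -D_mod · Δy = -4.14250 × (+0.0195) = -0.080779 = -8.0779%.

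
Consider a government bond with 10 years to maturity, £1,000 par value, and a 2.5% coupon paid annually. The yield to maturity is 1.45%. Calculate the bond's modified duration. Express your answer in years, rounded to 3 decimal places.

8.898 years

Periodic yield y = 0.0145. First find Macaulay duration:
  t   CF        PV=CF/(1+0.0145)^t    t·PV
  1        25.00        24.6427        24.6427
  2        25.00        24.2905        48.5809
  3        25.00        23.9433        71.8299
  4        25.00        23.6011        94.4043
  5        25.00        23.2638       116.3188
  6        25.00        22.9312       137.5875
  7        25.00        22.6035       158.2245
  8        25.00        22.2804       178.2435
  9        25.00        21.9620       197.6578
  10    1,025.00       887.5715     8,875.7151
  Σ                  1,097.0899     9,903.2049
P = 1,097.0899; Macaulay duration = 9,903.2049 / 1,097.0899 = 9.02679 years.
Modified duration = D_Mac / (1 + y) = 9.02679 / 1.0145 = 8.89778 years.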